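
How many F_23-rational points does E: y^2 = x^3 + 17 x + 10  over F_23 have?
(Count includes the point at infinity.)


For each x in F_23, count y with y^2 = x^3 + 17 x + 10 mod 23:
  x = 2: RHS = 6, y in [11, 12]  -> 2 point(s)
  x = 4: RHS = 4, y in [2, 21]  -> 2 point(s)
  x = 5: RHS = 13, y in [6, 17]  -> 2 point(s)
  x = 6: RHS = 6, y in [11, 12]  -> 2 point(s)
  x = 7: RHS = 12, y in [9, 14]  -> 2 point(s)
  x = 9: RHS = 18, y in [8, 15]  -> 2 point(s)
  x = 13: RHS = 13, y in [6, 17]  -> 2 point(s)
  x = 14: RHS = 2, y in [5, 18]  -> 2 point(s)
  x = 15: RHS = 6, y in [11, 12]  -> 2 point(s)
  x = 16: RHS = 8, y in [10, 13]  -> 2 point(s)
  x = 19: RHS = 16, y in [4, 19]  -> 2 point(s)
  x = 20: RHS = 1, y in [1, 22]  -> 2 point(s)
Affine points: 24. Add the point at infinity: total = 25.

#E(F_23) = 25


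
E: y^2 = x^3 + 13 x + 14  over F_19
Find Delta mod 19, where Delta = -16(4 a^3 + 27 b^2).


4 a^3 + 27 b^2 = 4*13^3 + 27*14^2 = 8788 + 5292 = 14080
Delta = -16 * (14080) = -225280
Delta mod 19 = 3

Delta = 3 (mod 19)


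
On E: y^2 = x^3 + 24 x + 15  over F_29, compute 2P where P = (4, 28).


Doubling: s = (3 x1^2 + a) / (2 y1)
s = (3*4^2 + 24) / (2*28) mod 29 = 22
x3 = s^2 - 2 x1 mod 29 = 22^2 - 2*4 = 12
y3 = s (x1 - x3) - y1 mod 29 = 22 * (4 - 12) - 28 = 28

2P = (12, 28)


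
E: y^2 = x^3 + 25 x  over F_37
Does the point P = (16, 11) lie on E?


Check whether y^2 = x^3 + 25 x + 0 (mod 37) for (x, y) = (16, 11).
LHS: y^2 = 11^2 mod 37 = 10
RHS: x^3 + 25 x + 0 = 16^3 + 25*16 + 0 mod 37 = 19
LHS != RHS

No, not on the curve


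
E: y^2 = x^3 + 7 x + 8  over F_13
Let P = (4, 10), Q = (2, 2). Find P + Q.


P != Q, so use the chord formula.
s = (y2 - y1) / (x2 - x1) = (5) / (11) mod 13 = 4
x3 = s^2 - x1 - x2 mod 13 = 4^2 - 4 - 2 = 10
y3 = s (x1 - x3) - y1 mod 13 = 4 * (4 - 10) - 10 = 5

P + Q = (10, 5)


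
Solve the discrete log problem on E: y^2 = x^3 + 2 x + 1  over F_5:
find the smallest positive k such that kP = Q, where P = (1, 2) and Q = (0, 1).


Enumerate multiples of P until we hit Q = (0, 1):
  1P = (1, 2)
  2P = (3, 3)
  3P = (0, 1)
Match found at i = 3.

k = 3


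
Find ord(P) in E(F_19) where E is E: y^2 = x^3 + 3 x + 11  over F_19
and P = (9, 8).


Compute successive multiples of P until we hit O:
  1P = (9, 8)
  2P = (18, 8)
  3P = (11, 11)
  4P = (6, 6)
  5P = (15, 7)
  6P = (4, 7)
  7P = (3, 16)
  8P = (13, 10)
  ... (continuing to 25P)
  25P = O

ord(P) = 25


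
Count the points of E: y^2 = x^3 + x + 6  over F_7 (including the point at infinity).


For each x in F_7, count y with y^2 = x^3 + 1 x + 6 mod 7:
  x = 1: RHS = 1, y in [1, 6]  -> 2 point(s)
  x = 2: RHS = 2, y in [3, 4]  -> 2 point(s)
  x = 3: RHS = 1, y in [1, 6]  -> 2 point(s)
  x = 4: RHS = 4, y in [2, 5]  -> 2 point(s)
  x = 6: RHS = 4, y in [2, 5]  -> 2 point(s)
Affine points: 10. Add the point at infinity: total = 11.

#E(F_7) = 11


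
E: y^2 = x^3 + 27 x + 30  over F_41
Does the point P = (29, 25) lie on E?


Check whether y^2 = x^3 + 27 x + 30 (mod 41) for (x, y) = (29, 25).
LHS: y^2 = 25^2 mod 41 = 10
RHS: x^3 + 27 x + 30 = 29^3 + 27*29 + 30 mod 41 = 28
LHS != RHS

No, not on the curve


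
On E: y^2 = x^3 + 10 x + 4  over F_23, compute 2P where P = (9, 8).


Doubling: s = (3 x1^2 + a) / (2 y1)
s = (3*9^2 + 10) / (2*8) mod 23 = 0
x3 = s^2 - 2 x1 mod 23 = 0^2 - 2*9 = 5
y3 = s (x1 - x3) - y1 mod 23 = 0 * (9 - 5) - 8 = 15

2P = (5, 15)


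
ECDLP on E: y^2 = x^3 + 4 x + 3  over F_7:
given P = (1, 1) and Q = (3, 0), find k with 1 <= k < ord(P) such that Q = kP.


Enumerate multiples of P until we hit Q = (3, 0):
  1P = (1, 1)
  2P = (5, 6)
  3P = (3, 0)
Match found at i = 3.

k = 3


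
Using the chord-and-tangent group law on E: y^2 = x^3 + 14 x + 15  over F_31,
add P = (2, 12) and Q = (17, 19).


P != Q, so use the chord formula.
s = (y2 - y1) / (x2 - x1) = (7) / (15) mod 31 = 17
x3 = s^2 - x1 - x2 mod 31 = 17^2 - 2 - 17 = 22
y3 = s (x1 - x3) - y1 mod 31 = 17 * (2 - 22) - 12 = 20

P + Q = (22, 20)


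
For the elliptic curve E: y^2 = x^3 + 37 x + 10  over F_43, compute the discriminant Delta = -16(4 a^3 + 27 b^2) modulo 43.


4 a^3 + 27 b^2 = 4*37^3 + 27*10^2 = 202612 + 2700 = 205312
Delta = -16 * (205312) = -3284992
Delta mod 43 = 36

Delta = 36 (mod 43)


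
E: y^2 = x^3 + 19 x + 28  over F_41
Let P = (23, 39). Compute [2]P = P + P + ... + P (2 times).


k = 2 = 10_2 (binary, LSB first: 01)
Double-and-add from P = (23, 39):
  bit 0 = 0: acc unchanged = O
  bit 1 = 1: acc = O + (16, 0) = (16, 0)

2P = (16, 0)


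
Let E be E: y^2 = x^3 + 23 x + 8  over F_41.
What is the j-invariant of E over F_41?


Delta = -16(4 a^3 + 27 b^2) mod 41 = 11
-1728 * (4 a)^3 = -1728 * (4*23)^3 mod 41 = 27
j = 27 * 11^(-1) mod 41 = 36

j = 36 (mod 41)


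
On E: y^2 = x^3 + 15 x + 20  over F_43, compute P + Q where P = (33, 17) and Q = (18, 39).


P != Q, so use the chord formula.
s = (y2 - y1) / (x2 - x1) = (22) / (28) mod 43 = 10
x3 = s^2 - x1 - x2 mod 43 = 10^2 - 33 - 18 = 6
y3 = s (x1 - x3) - y1 mod 43 = 10 * (33 - 6) - 17 = 38

P + Q = (6, 38)


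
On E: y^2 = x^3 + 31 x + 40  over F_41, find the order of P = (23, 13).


Compute successive multiples of P until we hit O:
  1P = (23, 13)
  2P = (11, 21)
  3P = (12, 7)
  4P = (29, 21)
  5P = (9, 33)
  6P = (1, 20)
  7P = (16, 9)
  8P = (4, 33)
  ... (continuing to 51P)
  51P = O

ord(P) = 51


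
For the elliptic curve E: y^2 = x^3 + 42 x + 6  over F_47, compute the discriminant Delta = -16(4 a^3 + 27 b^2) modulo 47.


4 a^3 + 27 b^2 = 4*42^3 + 27*6^2 = 296352 + 972 = 297324
Delta = -16 * (297324) = -4757184
Delta mod 47 = 15

Delta = 15 (mod 47)


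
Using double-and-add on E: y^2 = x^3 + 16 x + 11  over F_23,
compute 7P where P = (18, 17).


k = 7 = 111_2 (binary, LSB first: 111)
Double-and-add from P = (18, 17):
  bit 0 = 1: acc = O + (18, 17) = (18, 17)
  bit 1 = 1: acc = (18, 17) + (14, 14) = (16, 19)
  bit 2 = 1: acc = (16, 19) + (13, 1) = (7, 12)

7P = (7, 12)


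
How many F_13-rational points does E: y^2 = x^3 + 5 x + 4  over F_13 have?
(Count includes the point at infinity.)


For each x in F_13, count y with y^2 = x^3 + 5 x + 4 mod 13:
  x = 0: RHS = 4, y in [2, 11]  -> 2 point(s)
  x = 1: RHS = 10, y in [6, 7]  -> 2 point(s)
  x = 2: RHS = 9, y in [3, 10]  -> 2 point(s)
  x = 4: RHS = 10, y in [6, 7]  -> 2 point(s)
  x = 6: RHS = 3, y in [4, 9]  -> 2 point(s)
  x = 8: RHS = 10, y in [6, 7]  -> 2 point(s)
  x = 10: RHS = 1, y in [1, 12]  -> 2 point(s)
  x = 11: RHS = 12, y in [5, 8]  -> 2 point(s)
Affine points: 16. Add the point at infinity: total = 17.

#E(F_13) = 17


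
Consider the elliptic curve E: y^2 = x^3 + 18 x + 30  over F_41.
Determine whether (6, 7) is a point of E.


Check whether y^2 = x^3 + 18 x + 30 (mod 41) for (x, y) = (6, 7).
LHS: y^2 = 7^2 mod 41 = 8
RHS: x^3 + 18 x + 30 = 6^3 + 18*6 + 30 mod 41 = 26
LHS != RHS

No, not on the curve


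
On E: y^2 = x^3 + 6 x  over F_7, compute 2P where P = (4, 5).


Doubling: s = (3 x1^2 + a) / (2 y1)
s = (3*4^2 + 6) / (2*5) mod 7 = 4
x3 = s^2 - 2 x1 mod 7 = 4^2 - 2*4 = 1
y3 = s (x1 - x3) - y1 mod 7 = 4 * (4 - 1) - 5 = 0

2P = (1, 0)


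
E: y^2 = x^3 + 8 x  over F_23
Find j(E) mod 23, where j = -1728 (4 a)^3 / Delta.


Delta = -16(4 a^3 + 27 b^2) mod 23 = 7
-1728 * (4 a)^3 = -1728 * (4*8)^3 mod 23 = 21
j = 21 * 7^(-1) mod 23 = 3

j = 3 (mod 23)


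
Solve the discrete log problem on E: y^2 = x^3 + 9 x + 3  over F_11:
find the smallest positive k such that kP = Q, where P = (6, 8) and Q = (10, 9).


Enumerate multiples of P until we hit Q = (10, 9):
  1P = (6, 8)
  2P = (8, 9)
  3P = (0, 6)
  4P = (10, 9)
Match found at i = 4.

k = 4


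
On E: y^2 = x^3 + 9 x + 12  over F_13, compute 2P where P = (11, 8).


Doubling: s = (3 x1^2 + a) / (2 y1)
s = (3*11^2 + 9) / (2*8) mod 13 = 7
x3 = s^2 - 2 x1 mod 13 = 7^2 - 2*11 = 1
y3 = s (x1 - x3) - y1 mod 13 = 7 * (11 - 1) - 8 = 10

2P = (1, 10)


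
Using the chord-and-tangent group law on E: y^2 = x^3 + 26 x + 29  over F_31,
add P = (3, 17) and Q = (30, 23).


P != Q, so use the chord formula.
s = (y2 - y1) / (x2 - x1) = (6) / (27) mod 31 = 14
x3 = s^2 - x1 - x2 mod 31 = 14^2 - 3 - 30 = 8
y3 = s (x1 - x3) - y1 mod 31 = 14 * (3 - 8) - 17 = 6

P + Q = (8, 6)


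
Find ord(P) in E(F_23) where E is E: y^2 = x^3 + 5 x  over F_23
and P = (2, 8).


Compute successive multiples of P until we hit O:
  1P = (2, 8)
  2P = (8, 0)
  3P = (2, 15)
  4P = O

ord(P) = 4


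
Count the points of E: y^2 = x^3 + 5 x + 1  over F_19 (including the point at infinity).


For each x in F_19, count y with y^2 = x^3 + 5 x + 1 mod 19:
  x = 0: RHS = 1, y in [1, 18]  -> 2 point(s)
  x = 1: RHS = 7, y in [8, 11]  -> 2 point(s)
  x = 2: RHS = 0, y in [0]  -> 1 point(s)
  x = 3: RHS = 5, y in [9, 10]  -> 2 point(s)
  x = 4: RHS = 9, y in [3, 16]  -> 2 point(s)
  x = 6: RHS = 0, y in [0]  -> 1 point(s)
  x = 10: RHS = 6, y in [5, 14]  -> 2 point(s)
  x = 11: RHS = 0, y in [0]  -> 1 point(s)
  x = 16: RHS = 16, y in [4, 15]  -> 2 point(s)
Affine points: 15. Add the point at infinity: total = 16.

#E(F_19) = 16


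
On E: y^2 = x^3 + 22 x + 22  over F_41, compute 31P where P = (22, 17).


k = 31 = 11111_2 (binary, LSB first: 11111)
Double-and-add from P = (22, 17):
  bit 0 = 1: acc = O + (22, 17) = (22, 17)
  bit 1 = 1: acc = (22, 17) + (18, 31) = (3, 19)
  bit 2 = 1: acc = (3, 19) + (36, 19) = (2, 22)
  bit 3 = 1: acc = (2, 22) + (35, 17) = (14, 32)
  bit 4 = 1: acc = (14, 32) + (13, 2) = (12, 28)

31P = (12, 28)


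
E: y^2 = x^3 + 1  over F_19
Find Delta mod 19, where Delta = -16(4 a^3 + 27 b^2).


4 a^3 + 27 b^2 = 4*0^3 + 27*1^2 = 0 + 27 = 27
Delta = -16 * (27) = -432
Delta mod 19 = 5

Delta = 5 (mod 19)


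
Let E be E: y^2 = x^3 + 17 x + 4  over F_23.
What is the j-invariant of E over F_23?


Delta = -16(4 a^3 + 27 b^2) mod 23 = 12
-1728 * (4 a)^3 = -1728 * (4*17)^3 mod 23 = 3
j = 3 * 12^(-1) mod 23 = 6

j = 6 (mod 23)


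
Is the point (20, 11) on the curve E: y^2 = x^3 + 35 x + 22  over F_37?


Check whether y^2 = x^3 + 35 x + 22 (mod 37) for (x, y) = (20, 11).
LHS: y^2 = 11^2 mod 37 = 10
RHS: x^3 + 35 x + 22 = 20^3 + 35*20 + 22 mod 37 = 27
LHS != RHS

No, not on the curve


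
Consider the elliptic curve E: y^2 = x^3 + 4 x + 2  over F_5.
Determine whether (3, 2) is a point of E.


Check whether y^2 = x^3 + 4 x + 2 (mod 5) for (x, y) = (3, 2).
LHS: y^2 = 2^2 mod 5 = 4
RHS: x^3 + 4 x + 2 = 3^3 + 4*3 + 2 mod 5 = 1
LHS != RHS

No, not on the curve


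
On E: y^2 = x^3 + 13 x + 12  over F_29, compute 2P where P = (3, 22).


Doubling: s = (3 x1^2 + a) / (2 y1)
s = (3*3^2 + 13) / (2*22) mod 29 = 22
x3 = s^2 - 2 x1 mod 29 = 22^2 - 2*3 = 14
y3 = s (x1 - x3) - y1 mod 29 = 22 * (3 - 14) - 22 = 26

2P = (14, 26)


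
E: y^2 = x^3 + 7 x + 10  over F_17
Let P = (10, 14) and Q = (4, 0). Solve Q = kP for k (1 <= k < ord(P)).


Enumerate multiples of P until we hit Q = (4, 0):
  1P = (10, 14)
  2P = (6, 8)
  3P = (16, 11)
  4P = (4, 0)
Match found at i = 4.

k = 4


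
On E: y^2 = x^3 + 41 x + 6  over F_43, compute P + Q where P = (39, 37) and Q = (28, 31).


P != Q, so use the chord formula.
s = (y2 - y1) / (x2 - x1) = (37) / (32) mod 43 = 24
x3 = s^2 - x1 - x2 mod 43 = 24^2 - 39 - 28 = 36
y3 = s (x1 - x3) - y1 mod 43 = 24 * (39 - 36) - 37 = 35

P + Q = (36, 35)


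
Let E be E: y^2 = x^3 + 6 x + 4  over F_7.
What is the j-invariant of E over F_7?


Delta = -16(4 a^3 + 27 b^2) mod 7 = 5
-1728 * (4 a)^3 = -1728 * (4*6)^3 mod 7 = 6
j = 6 * 5^(-1) mod 7 = 4

j = 4 (mod 7)


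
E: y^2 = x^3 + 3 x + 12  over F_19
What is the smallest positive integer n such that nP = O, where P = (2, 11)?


Compute successive multiples of P until we hit O:
  1P = (2, 11)
  2P = (2, 8)
  3P = O

ord(P) = 3


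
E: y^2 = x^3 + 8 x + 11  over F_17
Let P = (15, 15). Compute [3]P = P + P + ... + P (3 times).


k = 3 = 11_2 (binary, LSB first: 11)
Double-and-add from P = (15, 15):
  bit 0 = 1: acc = O + (15, 15) = (15, 15)
  bit 1 = 1: acc = (15, 15) + (12, 4) = (11, 11)

3P = (11, 11)


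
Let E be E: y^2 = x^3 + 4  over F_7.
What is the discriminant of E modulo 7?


4 a^3 + 27 b^2 = 4*0^3 + 27*4^2 = 0 + 432 = 432
Delta = -16 * (432) = -6912
Delta mod 7 = 4

Delta = 4 (mod 7)


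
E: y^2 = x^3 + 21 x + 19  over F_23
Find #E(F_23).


For each x in F_23, count y with y^2 = x^3 + 21 x + 19 mod 23:
  x = 1: RHS = 18, y in [8, 15]  -> 2 point(s)
  x = 2: RHS = 0, y in [0]  -> 1 point(s)
  x = 4: RHS = 6, y in [11, 12]  -> 2 point(s)
  x = 6: RHS = 16, y in [4, 19]  -> 2 point(s)
  x = 7: RHS = 3, y in [7, 16]  -> 2 point(s)
  x = 8: RHS = 9, y in [3, 20]  -> 2 point(s)
  x = 15: RHS = 6, y in [11, 12]  -> 2 point(s)
  x = 16: RHS = 12, y in [9, 14]  -> 2 point(s)
  x = 19: RHS = 9, y in [3, 20]  -> 2 point(s)
Affine points: 17. Add the point at infinity: total = 18.

#E(F_23) = 18


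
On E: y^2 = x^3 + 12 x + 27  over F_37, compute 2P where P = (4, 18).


Doubling: s = (3 x1^2 + a) / (2 y1)
s = (3*4^2 + 12) / (2*18) mod 37 = 14
x3 = s^2 - 2 x1 mod 37 = 14^2 - 2*4 = 3
y3 = s (x1 - x3) - y1 mod 37 = 14 * (4 - 3) - 18 = 33

2P = (3, 33)


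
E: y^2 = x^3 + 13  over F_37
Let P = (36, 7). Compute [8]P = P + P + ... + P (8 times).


k = 8 = 1000_2 (binary, LSB first: 0001)
Double-and-add from P = (36, 7):
  bit 0 = 0: acc unchanged = O
  bit 1 = 0: acc unchanged = O
  bit 2 = 0: acc unchanged = O
  bit 3 = 1: acc = O + (13, 8) = (13, 8)

8P = (13, 8)


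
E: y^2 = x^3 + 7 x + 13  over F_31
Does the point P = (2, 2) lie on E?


Check whether y^2 = x^3 + 7 x + 13 (mod 31) for (x, y) = (2, 2).
LHS: y^2 = 2^2 mod 31 = 4
RHS: x^3 + 7 x + 13 = 2^3 + 7*2 + 13 mod 31 = 4
LHS = RHS

Yes, on the curve


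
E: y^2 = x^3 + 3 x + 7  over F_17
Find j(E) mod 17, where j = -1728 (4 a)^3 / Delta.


Delta = -16(4 a^3 + 27 b^2) mod 17 = 3
-1728 * (4 a)^3 = -1728 * (4*3)^3 mod 17 = 15
j = 15 * 3^(-1) mod 17 = 5

j = 5 (mod 17)


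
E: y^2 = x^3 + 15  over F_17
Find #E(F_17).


For each x in F_17, count y with y^2 = x^3 + 0 x + 15 mod 17:
  x = 0: RHS = 15, y in [7, 10]  -> 2 point(s)
  x = 1: RHS = 16, y in [4, 13]  -> 2 point(s)
  x = 3: RHS = 8, y in [5, 12]  -> 2 point(s)
  x = 5: RHS = 4, y in [2, 15]  -> 2 point(s)
  x = 7: RHS = 1, y in [1, 16]  -> 2 point(s)
  x = 8: RHS = 0, y in [0]  -> 1 point(s)
  x = 9: RHS = 13, y in [8, 9]  -> 2 point(s)
  x = 12: RHS = 9, y in [3, 14]  -> 2 point(s)
  x = 13: RHS = 2, y in [6, 11]  -> 2 point(s)
Affine points: 17. Add the point at infinity: total = 18.

#E(F_17) = 18


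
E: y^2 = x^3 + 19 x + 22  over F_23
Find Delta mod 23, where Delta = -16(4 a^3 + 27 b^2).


4 a^3 + 27 b^2 = 4*19^3 + 27*22^2 = 27436 + 13068 = 40504
Delta = -16 * (40504) = -648064
Delta mod 23 = 7

Delta = 7 (mod 23)


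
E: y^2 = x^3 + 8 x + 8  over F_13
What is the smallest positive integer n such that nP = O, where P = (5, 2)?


Compute successive multiples of P until we hit O:
  1P = (5, 2)
  2P = (7, 2)
  3P = (1, 11)
  4P = (8, 8)
  5P = (4, 0)
  6P = (8, 5)
  7P = (1, 2)
  8P = (7, 11)
  ... (continuing to 10P)
  10P = O

ord(P) = 10


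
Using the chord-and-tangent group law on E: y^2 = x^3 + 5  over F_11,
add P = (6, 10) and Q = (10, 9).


P != Q, so use the chord formula.
s = (y2 - y1) / (x2 - x1) = (10) / (4) mod 11 = 8
x3 = s^2 - x1 - x2 mod 11 = 8^2 - 6 - 10 = 4
y3 = s (x1 - x3) - y1 mod 11 = 8 * (6 - 4) - 10 = 6

P + Q = (4, 6)


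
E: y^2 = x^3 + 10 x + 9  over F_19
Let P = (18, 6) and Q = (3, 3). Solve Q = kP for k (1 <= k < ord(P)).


Enumerate multiples of P until we hit Q = (3, 3):
  1P = (18, 6)
  2P = (7, 17)
  3P = (14, 9)
  4P = (3, 16)
  5P = (9, 7)
  6P = (15, 0)
  7P = (9, 12)
  8P = (3, 3)
Match found at i = 8.

k = 8


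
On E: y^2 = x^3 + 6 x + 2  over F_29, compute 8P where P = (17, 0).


k = 8 = 1000_2 (binary, LSB first: 0001)
Double-and-add from P = (17, 0):
  bit 0 = 0: acc unchanged = O
  bit 1 = 0: acc unchanged = O
  bit 2 = 0: acc unchanged = O
  bit 3 = 1: acc = O + O = O

8P = O


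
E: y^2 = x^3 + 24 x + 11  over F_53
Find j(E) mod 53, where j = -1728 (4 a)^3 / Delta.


Delta = -16(4 a^3 + 27 b^2) mod 53 = 32
-1728 * (4 a)^3 = -1728 * (4*24)^3 mod 53 = 41
j = 41 * 32^(-1) mod 53 = 46

j = 46 (mod 53)


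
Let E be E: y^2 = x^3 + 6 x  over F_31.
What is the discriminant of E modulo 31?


4 a^3 + 27 b^2 = 4*6^3 + 27*0^2 = 864 + 0 = 864
Delta = -16 * (864) = -13824
Delta mod 31 = 2

Delta = 2 (mod 31)


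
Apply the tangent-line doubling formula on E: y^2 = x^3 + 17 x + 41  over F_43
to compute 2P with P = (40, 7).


Doubling: s = (3 x1^2 + a) / (2 y1)
s = (3*40^2 + 17) / (2*7) mod 43 = 40
x3 = s^2 - 2 x1 mod 43 = 40^2 - 2*40 = 15
y3 = s (x1 - x3) - y1 mod 43 = 40 * (40 - 15) - 7 = 4

2P = (15, 4)


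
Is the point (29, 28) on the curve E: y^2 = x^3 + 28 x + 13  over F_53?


Check whether y^2 = x^3 + 28 x + 13 (mod 53) for (x, y) = (29, 28).
LHS: y^2 = 28^2 mod 53 = 42
RHS: x^3 + 28 x + 13 = 29^3 + 28*29 + 13 mod 53 = 39
LHS != RHS

No, not on the curve


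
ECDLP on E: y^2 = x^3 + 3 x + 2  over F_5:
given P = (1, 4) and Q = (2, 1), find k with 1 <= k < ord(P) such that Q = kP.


Enumerate multiples of P until we hit Q = (2, 1):
  1P = (1, 4)
  2P = (2, 4)
  3P = (2, 1)
Match found at i = 3.

k = 3


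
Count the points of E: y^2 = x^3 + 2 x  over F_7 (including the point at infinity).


For each x in F_7, count y with y^2 = x^3 + 2 x + 0 mod 7:
  x = 0: RHS = 0, y in [0]  -> 1 point(s)
  x = 4: RHS = 2, y in [3, 4]  -> 2 point(s)
  x = 5: RHS = 2, y in [3, 4]  -> 2 point(s)
  x = 6: RHS = 4, y in [2, 5]  -> 2 point(s)
Affine points: 7. Add the point at infinity: total = 8.

#E(F_7) = 8


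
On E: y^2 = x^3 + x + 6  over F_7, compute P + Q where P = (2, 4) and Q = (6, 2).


P != Q, so use the chord formula.
s = (y2 - y1) / (x2 - x1) = (5) / (4) mod 7 = 3
x3 = s^2 - x1 - x2 mod 7 = 3^2 - 2 - 6 = 1
y3 = s (x1 - x3) - y1 mod 7 = 3 * (2 - 1) - 4 = 6

P + Q = (1, 6)


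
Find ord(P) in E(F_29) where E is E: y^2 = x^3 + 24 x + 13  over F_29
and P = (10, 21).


Compute successive multiples of P until we hit O:
  1P = (10, 21)
  2P = (4, 17)
  3P = (9, 28)
  4P = (1, 3)
  5P = (22, 13)
  6P = (20, 5)
  7P = (12, 17)
  8P = (11, 10)
  ... (continuing to 38P)
  38P = O

ord(P) = 38


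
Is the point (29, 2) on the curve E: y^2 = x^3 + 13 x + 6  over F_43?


Check whether y^2 = x^3 + 13 x + 6 (mod 43) for (x, y) = (29, 2).
LHS: y^2 = 2^2 mod 43 = 4
RHS: x^3 + 13 x + 6 = 29^3 + 13*29 + 6 mod 43 = 4
LHS = RHS

Yes, on the curve


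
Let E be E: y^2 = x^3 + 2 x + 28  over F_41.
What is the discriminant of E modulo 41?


4 a^3 + 27 b^2 = 4*2^3 + 27*28^2 = 32 + 21168 = 21200
Delta = -16 * (21200) = -339200
Delta mod 41 = 34

Delta = 34 (mod 41)


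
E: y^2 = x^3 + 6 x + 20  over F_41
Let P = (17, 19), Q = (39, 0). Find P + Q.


P != Q, so use the chord formula.
s = (y2 - y1) / (x2 - x1) = (22) / (22) mod 41 = 1
x3 = s^2 - x1 - x2 mod 41 = 1^2 - 17 - 39 = 27
y3 = s (x1 - x3) - y1 mod 41 = 1 * (17 - 27) - 19 = 12

P + Q = (27, 12)


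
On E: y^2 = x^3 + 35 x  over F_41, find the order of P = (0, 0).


Compute successive multiples of P until we hit O:
  1P = (0, 0)
  2P = O

ord(P) = 2


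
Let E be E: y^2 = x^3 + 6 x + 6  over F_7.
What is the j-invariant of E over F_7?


Delta = -16(4 a^3 + 27 b^2) mod 7 = 3
-1728 * (4 a)^3 = -1728 * (4*6)^3 mod 7 = 6
j = 6 * 3^(-1) mod 7 = 2

j = 2 (mod 7)


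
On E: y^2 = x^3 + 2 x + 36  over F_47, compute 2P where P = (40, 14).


Doubling: s = (3 x1^2 + a) / (2 y1)
s = (3*40^2 + 2) / (2*14) mod 47 = 7
x3 = s^2 - 2 x1 mod 47 = 7^2 - 2*40 = 16
y3 = s (x1 - x3) - y1 mod 47 = 7 * (40 - 16) - 14 = 13

2P = (16, 13)


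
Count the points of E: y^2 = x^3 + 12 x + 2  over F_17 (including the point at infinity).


For each x in F_17, count y with y^2 = x^3 + 12 x + 2 mod 17:
  x = 0: RHS = 2, y in [6, 11]  -> 2 point(s)
  x = 1: RHS = 15, y in [7, 10]  -> 2 point(s)
  x = 2: RHS = 0, y in [0]  -> 1 point(s)
  x = 5: RHS = 0, y in [0]  -> 1 point(s)
  x = 6: RHS = 1, y in [1, 16]  -> 2 point(s)
  x = 7: RHS = 4, y in [2, 15]  -> 2 point(s)
  x = 8: RHS = 15, y in [7, 10]  -> 2 point(s)
  x = 10: RHS = 0, y in [0]  -> 1 point(s)
  x = 12: RHS = 4, y in [2, 15]  -> 2 point(s)
  x = 13: RHS = 9, y in [3, 14]  -> 2 point(s)
  x = 15: RHS = 4, y in [2, 15]  -> 2 point(s)
Affine points: 19. Add the point at infinity: total = 20.

#E(F_17) = 20


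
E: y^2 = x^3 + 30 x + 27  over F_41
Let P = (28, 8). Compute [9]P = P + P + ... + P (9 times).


k = 9 = 1001_2 (binary, LSB first: 1001)
Double-and-add from P = (28, 8):
  bit 0 = 1: acc = O + (28, 8) = (28, 8)
  bit 1 = 0: acc unchanged = (28, 8)
  bit 2 = 0: acc unchanged = (28, 8)
  bit 3 = 1: acc = (28, 8) + (39, 0) = (24, 4)

9P = (24, 4)


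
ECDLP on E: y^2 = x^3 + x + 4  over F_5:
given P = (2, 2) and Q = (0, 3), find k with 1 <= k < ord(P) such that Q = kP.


Enumerate multiples of P until we hit Q = (0, 3):
  1P = (2, 2)
  2P = (0, 2)
  3P = (3, 3)
  4P = (1, 4)
  5P = (1, 1)
  6P = (3, 2)
  7P = (0, 3)
Match found at i = 7.

k = 7


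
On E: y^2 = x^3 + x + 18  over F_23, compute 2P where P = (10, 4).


Doubling: s = (3 x1^2 + a) / (2 y1)
s = (3*10^2 + 1) / (2*4) mod 23 = 6
x3 = s^2 - 2 x1 mod 23 = 6^2 - 2*10 = 16
y3 = s (x1 - x3) - y1 mod 23 = 6 * (10 - 16) - 4 = 6

2P = (16, 6)


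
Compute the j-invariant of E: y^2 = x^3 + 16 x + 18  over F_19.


Delta = -16(4 a^3 + 27 b^2) mod 19 = 4
-1728 * (4 a)^3 = -1728 * (4*16)^3 mod 19 = 1
j = 1 * 4^(-1) mod 19 = 5

j = 5 (mod 19)


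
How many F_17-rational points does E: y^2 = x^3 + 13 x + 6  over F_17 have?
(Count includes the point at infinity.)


For each x in F_17, count y with y^2 = x^3 + 13 x + 6 mod 17:
  x = 3: RHS = 4, y in [2, 15]  -> 2 point(s)
  x = 5: RHS = 9, y in [3, 14]  -> 2 point(s)
  x = 7: RHS = 15, y in [7, 10]  -> 2 point(s)
  x = 9: RHS = 2, y in [6, 11]  -> 2 point(s)
  x = 11: RHS = 1, y in [1, 16]  -> 2 point(s)
  x = 13: RHS = 9, y in [3, 14]  -> 2 point(s)
  x = 14: RHS = 8, y in [5, 12]  -> 2 point(s)
  x = 16: RHS = 9, y in [3, 14]  -> 2 point(s)
Affine points: 16. Add the point at infinity: total = 17.

#E(F_17) = 17


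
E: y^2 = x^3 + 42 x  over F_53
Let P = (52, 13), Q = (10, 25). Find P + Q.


P != Q, so use the chord formula.
s = (y2 - y1) / (x2 - x1) = (12) / (11) mod 53 = 30
x3 = s^2 - x1 - x2 mod 53 = 30^2 - 52 - 10 = 43
y3 = s (x1 - x3) - y1 mod 53 = 30 * (52 - 43) - 13 = 45

P + Q = (43, 45)


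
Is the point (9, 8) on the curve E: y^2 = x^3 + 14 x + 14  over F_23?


Check whether y^2 = x^3 + 14 x + 14 (mod 23) for (x, y) = (9, 8).
LHS: y^2 = 8^2 mod 23 = 18
RHS: x^3 + 14 x + 14 = 9^3 + 14*9 + 14 mod 23 = 18
LHS = RHS

Yes, on the curve


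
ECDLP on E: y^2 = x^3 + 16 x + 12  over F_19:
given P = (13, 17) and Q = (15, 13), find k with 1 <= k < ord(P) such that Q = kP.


Enumerate multiples of P until we hit Q = (15, 13):
  1P = (13, 17)
  2P = (4, 8)
  3P = (3, 12)
  4P = (8, 14)
  5P = (9, 12)
  6P = (14, 15)
  7P = (15, 6)
  8P = (7, 7)
  9P = (6, 1)
  10P = (6, 18)
  11P = (7, 12)
  12P = (15, 13)
Match found at i = 12.

k = 12


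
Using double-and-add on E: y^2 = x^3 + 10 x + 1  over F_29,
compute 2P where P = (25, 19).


k = 2 = 10_2 (binary, LSB first: 01)
Double-and-add from P = (25, 19):
  bit 0 = 0: acc unchanged = O
  bit 1 = 1: acc = O + (8, 10) = (8, 10)

2P = (8, 10)


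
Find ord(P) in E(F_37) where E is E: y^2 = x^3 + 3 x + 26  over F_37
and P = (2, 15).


Compute successive multiples of P until we hit O:
  1P = (2, 15)
  2P = (24, 11)
  3P = (4, 19)
  4P = (35, 30)
  5P = (21, 10)
  6P = (3, 32)
  7P = (25, 1)
  8P = (11, 13)
  ... (continuing to 18P)
  18P = O

ord(P) = 18


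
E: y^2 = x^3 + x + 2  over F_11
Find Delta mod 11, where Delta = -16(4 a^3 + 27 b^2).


4 a^3 + 27 b^2 = 4*1^3 + 27*2^2 = 4 + 108 = 112
Delta = -16 * (112) = -1792
Delta mod 11 = 1

Delta = 1 (mod 11)


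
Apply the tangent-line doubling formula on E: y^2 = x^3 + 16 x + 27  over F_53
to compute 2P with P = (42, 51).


Doubling: s = (3 x1^2 + a) / (2 y1)
s = (3*42^2 + 16) / (2*51) mod 53 = 51
x3 = s^2 - 2 x1 mod 53 = 51^2 - 2*42 = 26
y3 = s (x1 - x3) - y1 mod 53 = 51 * (42 - 26) - 51 = 23

2P = (26, 23)


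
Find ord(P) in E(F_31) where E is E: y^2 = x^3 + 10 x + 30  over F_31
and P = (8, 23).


Compute successive multiples of P until we hit O:
  1P = (8, 23)
  2P = (16, 16)
  3P = (16, 15)
  4P = (8, 8)
  5P = O

ord(P) = 5


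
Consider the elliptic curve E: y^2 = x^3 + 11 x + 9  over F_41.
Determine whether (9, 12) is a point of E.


Check whether y^2 = x^3 + 11 x + 9 (mod 41) for (x, y) = (9, 12).
LHS: y^2 = 12^2 mod 41 = 21
RHS: x^3 + 11 x + 9 = 9^3 + 11*9 + 9 mod 41 = 17
LHS != RHS

No, not on the curve


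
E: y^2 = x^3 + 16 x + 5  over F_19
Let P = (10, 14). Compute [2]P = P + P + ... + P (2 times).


k = 2 = 10_2 (binary, LSB first: 01)
Double-and-add from P = (10, 14):
  bit 0 = 0: acc unchanged = O
  bit 1 = 1: acc = O + (5, 18) = (5, 18)

2P = (5, 18)


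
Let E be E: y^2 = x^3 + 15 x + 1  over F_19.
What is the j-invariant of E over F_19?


Delta = -16(4 a^3 + 27 b^2) mod 19 = 16
-1728 * (4 a)^3 = -1728 * (4*15)^3 mod 19 = 8
j = 8 * 16^(-1) mod 19 = 10

j = 10 (mod 19)


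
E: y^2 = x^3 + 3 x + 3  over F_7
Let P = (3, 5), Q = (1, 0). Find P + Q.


P != Q, so use the chord formula.
s = (y2 - y1) / (x2 - x1) = (2) / (5) mod 7 = 6
x3 = s^2 - x1 - x2 mod 7 = 6^2 - 3 - 1 = 4
y3 = s (x1 - x3) - y1 mod 7 = 6 * (3 - 4) - 5 = 3

P + Q = (4, 3)


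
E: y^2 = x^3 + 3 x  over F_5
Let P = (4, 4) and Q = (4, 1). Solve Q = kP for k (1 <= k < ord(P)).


Enumerate multiples of P until we hit Q = (4, 1):
  1P = (4, 4)
  2P = (1, 2)
  3P = (1, 3)
  4P = (4, 1)
Match found at i = 4.

k = 4


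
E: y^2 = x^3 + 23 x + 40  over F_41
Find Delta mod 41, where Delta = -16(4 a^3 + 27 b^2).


4 a^3 + 27 b^2 = 4*23^3 + 27*40^2 = 48668 + 43200 = 91868
Delta = -16 * (91868) = -1469888
Delta mod 41 = 3

Delta = 3 (mod 41)


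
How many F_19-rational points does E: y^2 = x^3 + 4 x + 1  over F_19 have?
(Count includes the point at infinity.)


For each x in F_19, count y with y^2 = x^3 + 4 x + 1 mod 19:
  x = 0: RHS = 1, y in [1, 18]  -> 2 point(s)
  x = 1: RHS = 6, y in [5, 14]  -> 2 point(s)
  x = 2: RHS = 17, y in [6, 13]  -> 2 point(s)
  x = 4: RHS = 5, y in [9, 10]  -> 2 point(s)
  x = 7: RHS = 11, y in [7, 12]  -> 2 point(s)
  x = 9: RHS = 6, y in [5, 14]  -> 2 point(s)
  x = 15: RHS = 16, y in [4, 15]  -> 2 point(s)
  x = 16: RHS = 0, y in [0]  -> 1 point(s)
  x = 17: RHS = 4, y in [2, 17]  -> 2 point(s)
Affine points: 17. Add the point at infinity: total = 18.

#E(F_19) = 18


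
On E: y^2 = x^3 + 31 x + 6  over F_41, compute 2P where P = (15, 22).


Doubling: s = (3 x1^2 + a) / (2 y1)
s = (3*15^2 + 31) / (2*22) mod 41 = 3
x3 = s^2 - 2 x1 mod 41 = 3^2 - 2*15 = 20
y3 = s (x1 - x3) - y1 mod 41 = 3 * (15 - 20) - 22 = 4

2P = (20, 4)


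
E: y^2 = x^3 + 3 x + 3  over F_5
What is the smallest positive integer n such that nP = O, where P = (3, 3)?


Compute successive multiples of P until we hit O:
  1P = (3, 3)
  2P = (4, 2)
  3P = (4, 3)
  4P = (3, 2)
  5P = O

ord(P) = 5


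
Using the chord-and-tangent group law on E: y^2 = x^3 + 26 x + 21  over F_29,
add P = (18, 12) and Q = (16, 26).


P != Q, so use the chord formula.
s = (y2 - y1) / (x2 - x1) = (14) / (27) mod 29 = 22
x3 = s^2 - x1 - x2 mod 29 = 22^2 - 18 - 16 = 15
y3 = s (x1 - x3) - y1 mod 29 = 22 * (18 - 15) - 12 = 25

P + Q = (15, 25)


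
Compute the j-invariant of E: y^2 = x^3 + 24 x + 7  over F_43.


Delta = -16(4 a^3 + 27 b^2) mod 43 = 20
-1728 * (4 a)^3 = -1728 * (4*24)^3 mod 43 = 41
j = 41 * 20^(-1) mod 43 = 30

j = 30 (mod 43)


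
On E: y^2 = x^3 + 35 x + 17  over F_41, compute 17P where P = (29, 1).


k = 17 = 10001_2 (binary, LSB first: 10001)
Double-and-add from P = (29, 1):
  bit 0 = 1: acc = O + (29, 1) = (29, 1)
  bit 1 = 0: acc unchanged = (29, 1)
  bit 2 = 0: acc unchanged = (29, 1)
  bit 3 = 0: acc unchanged = (29, 1)
  bit 4 = 1: acc = (29, 1) + (9, 35) = (35, 1)

17P = (35, 1)


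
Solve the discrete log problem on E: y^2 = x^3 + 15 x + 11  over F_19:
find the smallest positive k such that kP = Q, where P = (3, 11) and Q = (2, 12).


Enumerate multiples of P until we hit Q = (2, 12):
  1P = (3, 11)
  2P = (0, 12)
  3P = (14, 18)
  4P = (9, 18)
  5P = (11, 5)
  6P = (2, 12)
Match found at i = 6.

k = 6


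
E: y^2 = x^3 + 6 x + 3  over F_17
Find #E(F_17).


For each x in F_17, count y with y^2 = x^3 + 6 x + 3 mod 17:
  x = 6: RHS = 0, y in [0]  -> 1 point(s)
  x = 8: RHS = 2, y in [6, 11]  -> 2 point(s)
  x = 9: RHS = 4, y in [2, 15]  -> 2 point(s)
  x = 10: RHS = 9, y in [3, 14]  -> 2 point(s)
  x = 12: RHS = 1, y in [1, 16]  -> 2 point(s)
  x = 13: RHS = 0, y in [0]  -> 1 point(s)
  x = 14: RHS = 9, y in [3, 14]  -> 2 point(s)
  x = 15: RHS = 0, y in [0]  -> 1 point(s)
  x = 16: RHS = 13, y in [8, 9]  -> 2 point(s)
Affine points: 15. Add the point at infinity: total = 16.

#E(F_17) = 16


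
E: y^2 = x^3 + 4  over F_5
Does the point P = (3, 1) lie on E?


Check whether y^2 = x^3 + 0 x + 4 (mod 5) for (x, y) = (3, 1).
LHS: y^2 = 1^2 mod 5 = 1
RHS: x^3 + 0 x + 4 = 3^3 + 0*3 + 4 mod 5 = 1
LHS = RHS

Yes, on the curve


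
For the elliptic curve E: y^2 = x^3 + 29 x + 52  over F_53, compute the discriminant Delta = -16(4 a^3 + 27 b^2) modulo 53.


4 a^3 + 27 b^2 = 4*29^3 + 27*52^2 = 97556 + 73008 = 170564
Delta = -16 * (170564) = -2729024
Delta mod 53 = 52

Delta = 52 (mod 53)


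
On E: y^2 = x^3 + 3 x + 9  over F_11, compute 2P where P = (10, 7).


Doubling: s = (3 x1^2 + a) / (2 y1)
s = (3*10^2 + 3) / (2*7) mod 11 = 2
x3 = s^2 - 2 x1 mod 11 = 2^2 - 2*10 = 6
y3 = s (x1 - x3) - y1 mod 11 = 2 * (10 - 6) - 7 = 1

2P = (6, 1)


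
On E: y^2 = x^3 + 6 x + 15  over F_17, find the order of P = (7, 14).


Compute successive multiples of P until we hit O:
  1P = (7, 14)
  2P = (3, 3)
  3P = (5, 0)
  4P = (3, 14)
  5P = (7, 3)
  6P = O

ord(P) = 6


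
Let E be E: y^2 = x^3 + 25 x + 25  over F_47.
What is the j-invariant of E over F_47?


Delta = -16(4 a^3 + 27 b^2) mod 47 = 34
-1728 * (4 a)^3 = -1728 * (4*25)^3 mod 47 = 26
j = 26 * 34^(-1) mod 47 = 45

j = 45 (mod 47)


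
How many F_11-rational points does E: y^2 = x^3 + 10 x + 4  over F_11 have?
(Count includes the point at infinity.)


For each x in F_11, count y with y^2 = x^3 + 10 x + 4 mod 11:
  x = 0: RHS = 4, y in [2, 9]  -> 2 point(s)
  x = 1: RHS = 4, y in [2, 9]  -> 2 point(s)
  x = 4: RHS = 9, y in [3, 8]  -> 2 point(s)
  x = 5: RHS = 3, y in [5, 6]  -> 2 point(s)
  x = 6: RHS = 5, y in [4, 7]  -> 2 point(s)
  x = 9: RHS = 9, y in [3, 8]  -> 2 point(s)
  x = 10: RHS = 4, y in [2, 9]  -> 2 point(s)
Affine points: 14. Add the point at infinity: total = 15.

#E(F_11) = 15


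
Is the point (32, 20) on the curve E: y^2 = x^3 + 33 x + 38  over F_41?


Check whether y^2 = x^3 + 33 x + 38 (mod 41) for (x, y) = (32, 20).
LHS: y^2 = 20^2 mod 41 = 31
RHS: x^3 + 33 x + 38 = 32^3 + 33*32 + 38 mod 41 = 37
LHS != RHS

No, not on the curve


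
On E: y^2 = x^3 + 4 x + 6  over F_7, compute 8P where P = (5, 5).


k = 8 = 1000_2 (binary, LSB first: 0001)
Double-and-add from P = (5, 5):
  bit 0 = 0: acc unchanged = O
  bit 1 = 0: acc unchanged = O
  bit 2 = 0: acc unchanged = O
  bit 3 = 1: acc = O + (4, 4) = (4, 4)

8P = (4, 4)


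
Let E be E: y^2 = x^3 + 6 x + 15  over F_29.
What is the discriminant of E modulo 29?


4 a^3 + 27 b^2 = 4*6^3 + 27*15^2 = 864 + 6075 = 6939
Delta = -16 * (6939) = -111024
Delta mod 29 = 17

Delta = 17 (mod 29)


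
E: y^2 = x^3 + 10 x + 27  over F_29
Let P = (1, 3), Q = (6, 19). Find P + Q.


P != Q, so use the chord formula.
s = (y2 - y1) / (x2 - x1) = (16) / (5) mod 29 = 9
x3 = s^2 - x1 - x2 mod 29 = 9^2 - 1 - 6 = 16
y3 = s (x1 - x3) - y1 mod 29 = 9 * (1 - 16) - 3 = 7

P + Q = (16, 7)


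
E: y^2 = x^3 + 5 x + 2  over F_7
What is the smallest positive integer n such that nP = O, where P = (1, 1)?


Compute successive multiples of P until we hit O:
  1P = (1, 1)
  2P = (0, 3)
  3P = (3, 3)
  4P = (4, 3)
  5P = (4, 4)
  6P = (3, 4)
  7P = (0, 4)
  8P = (1, 6)
  ... (continuing to 9P)
  9P = O

ord(P) = 9


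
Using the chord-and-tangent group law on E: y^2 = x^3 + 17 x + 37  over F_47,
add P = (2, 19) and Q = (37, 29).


P != Q, so use the chord formula.
s = (y2 - y1) / (x2 - x1) = (10) / (35) mod 47 = 7
x3 = s^2 - x1 - x2 mod 47 = 7^2 - 2 - 37 = 10
y3 = s (x1 - x3) - y1 mod 47 = 7 * (2 - 10) - 19 = 19

P + Q = (10, 19)


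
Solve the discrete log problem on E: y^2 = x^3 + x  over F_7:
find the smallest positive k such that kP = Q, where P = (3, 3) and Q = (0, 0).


Enumerate multiples of P until we hit Q = (0, 0):
  1P = (3, 3)
  2P = (1, 4)
  3P = (5, 5)
  4P = (0, 0)
Match found at i = 4.

k = 4


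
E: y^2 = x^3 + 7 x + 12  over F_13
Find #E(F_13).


For each x in F_13, count y with y^2 = x^3 + 7 x + 12 mod 13:
  x = 0: RHS = 12, y in [5, 8]  -> 2 point(s)
  x = 4: RHS = 0, y in [0]  -> 1 point(s)
  x = 5: RHS = 3, y in [4, 9]  -> 2 point(s)
  x = 6: RHS = 10, y in [6, 7]  -> 2 point(s)
  x = 7: RHS = 1, y in [1, 12]  -> 2 point(s)
  x = 10: RHS = 3, y in [4, 9]  -> 2 point(s)
  x = 11: RHS = 3, y in [4, 9]  -> 2 point(s)
  x = 12: RHS = 4, y in [2, 11]  -> 2 point(s)
Affine points: 15. Add the point at infinity: total = 16.

#E(F_13) = 16


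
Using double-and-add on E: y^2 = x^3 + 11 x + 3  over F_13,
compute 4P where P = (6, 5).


k = 4 = 100_2 (binary, LSB first: 001)
Double-and-add from P = (6, 5):
  bit 0 = 0: acc unchanged = O
  bit 1 = 0: acc unchanged = O
  bit 2 = 1: acc = O + (9, 8) = (9, 8)

4P = (9, 8)


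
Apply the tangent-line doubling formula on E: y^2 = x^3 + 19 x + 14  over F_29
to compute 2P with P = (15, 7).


Doubling: s = (3 x1^2 + a) / (2 y1)
s = (3*15^2 + 19) / (2*7) mod 29 = 4
x3 = s^2 - 2 x1 mod 29 = 4^2 - 2*15 = 15
y3 = s (x1 - x3) - y1 mod 29 = 4 * (15 - 15) - 7 = 22

2P = (15, 22)


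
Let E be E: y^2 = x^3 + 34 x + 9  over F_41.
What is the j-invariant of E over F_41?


Delta = -16(4 a^3 + 27 b^2) mod 41 = 39
-1728 * (4 a)^3 = -1728 * (4*34)^3 mod 41 = 20
j = 20 * 39^(-1) mod 41 = 31

j = 31 (mod 41)


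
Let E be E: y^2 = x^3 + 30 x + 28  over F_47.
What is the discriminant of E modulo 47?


4 a^3 + 27 b^2 = 4*30^3 + 27*28^2 = 108000 + 21168 = 129168
Delta = -16 * (129168) = -2066688
Delta mod 47 = 43

Delta = 43 (mod 47)


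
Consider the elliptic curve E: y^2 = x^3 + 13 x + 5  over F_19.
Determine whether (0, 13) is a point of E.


Check whether y^2 = x^3 + 13 x + 5 (mod 19) for (x, y) = (0, 13).
LHS: y^2 = 13^2 mod 19 = 17
RHS: x^3 + 13 x + 5 = 0^3 + 13*0 + 5 mod 19 = 5
LHS != RHS

No, not on the curve


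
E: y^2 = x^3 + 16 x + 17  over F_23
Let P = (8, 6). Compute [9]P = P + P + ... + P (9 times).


k = 9 = 1001_2 (binary, LSB first: 1001)
Double-and-add from P = (8, 6):
  bit 0 = 1: acc = O + (8, 6) = (8, 6)
  bit 1 = 0: acc unchanged = (8, 6)
  bit 2 = 0: acc unchanged = (8, 6)
  bit 3 = 1: acc = (8, 6) + (11, 12) = (8, 17)

9P = (8, 17)


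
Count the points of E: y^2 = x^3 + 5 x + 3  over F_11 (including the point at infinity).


For each x in F_11, count y with y^2 = x^3 + 5 x + 3 mod 11:
  x = 0: RHS = 3, y in [5, 6]  -> 2 point(s)
  x = 1: RHS = 9, y in [3, 8]  -> 2 point(s)
  x = 3: RHS = 1, y in [1, 10]  -> 2 point(s)
  x = 8: RHS = 5, y in [4, 7]  -> 2 point(s)
Affine points: 8. Add the point at infinity: total = 9.

#E(F_11) = 9


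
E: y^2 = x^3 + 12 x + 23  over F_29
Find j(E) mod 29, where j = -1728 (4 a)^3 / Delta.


Delta = -16(4 a^3 + 27 b^2) mod 29 = 6
-1728 * (4 a)^3 = -1728 * (4*12)^3 mod 29 = 6
j = 6 * 6^(-1) mod 29 = 1

j = 1 (mod 29)


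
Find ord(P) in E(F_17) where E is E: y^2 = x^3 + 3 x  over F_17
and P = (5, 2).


Compute successive multiples of P until we hit O:
  1P = (5, 2)
  2P = (9, 5)
  3P = (11, 2)
  4P = (1, 15)
  5P = (12, 8)
  6P = (16, 8)
  7P = (14, 7)
  8P = (13, 3)
  ... (continuing to 26P)
  26P = O

ord(P) = 26


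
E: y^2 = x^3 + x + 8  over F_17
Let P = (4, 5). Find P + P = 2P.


Doubling: s = (3 x1^2 + a) / (2 y1)
s = (3*4^2 + 1) / (2*5) mod 17 = 10
x3 = s^2 - 2 x1 mod 17 = 10^2 - 2*4 = 7
y3 = s (x1 - x3) - y1 mod 17 = 10 * (4 - 7) - 5 = 16

2P = (7, 16)


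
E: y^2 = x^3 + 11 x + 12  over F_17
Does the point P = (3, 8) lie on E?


Check whether y^2 = x^3 + 11 x + 12 (mod 17) for (x, y) = (3, 8).
LHS: y^2 = 8^2 mod 17 = 13
RHS: x^3 + 11 x + 12 = 3^3 + 11*3 + 12 mod 17 = 4
LHS != RHS

No, not on the curve


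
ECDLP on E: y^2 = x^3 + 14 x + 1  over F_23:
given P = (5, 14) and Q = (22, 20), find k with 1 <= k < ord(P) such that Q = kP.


Enumerate multiples of P until we hit Q = (22, 20):
  1P = (5, 14)
  2P = (6, 5)
  3P = (1, 19)
  4P = (20, 22)
  5P = (22, 3)
  6P = (0, 22)
  7P = (4, 12)
  8P = (18, 6)
  9P = (8, 2)
  10P = (3, 1)
  11P = (17, 0)
  12P = (3, 22)
  13P = (8, 21)
  14P = (18, 17)
  15P = (4, 11)
  16P = (0, 1)
  17P = (22, 20)
Match found at i = 17.

k = 17


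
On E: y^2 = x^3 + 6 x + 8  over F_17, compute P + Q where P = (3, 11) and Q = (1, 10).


P != Q, so use the chord formula.
s = (y2 - y1) / (x2 - x1) = (16) / (15) mod 17 = 9
x3 = s^2 - x1 - x2 mod 17 = 9^2 - 3 - 1 = 9
y3 = s (x1 - x3) - y1 mod 17 = 9 * (3 - 9) - 11 = 3

P + Q = (9, 3)


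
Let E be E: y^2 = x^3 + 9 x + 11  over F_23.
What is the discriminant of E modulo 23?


4 a^3 + 27 b^2 = 4*9^3 + 27*11^2 = 2916 + 3267 = 6183
Delta = -16 * (6183) = -98928
Delta mod 23 = 18

Delta = 18 (mod 23)


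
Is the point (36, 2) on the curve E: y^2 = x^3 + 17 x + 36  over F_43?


Check whether y^2 = x^3 + 17 x + 36 (mod 43) for (x, y) = (36, 2).
LHS: y^2 = 2^2 mod 43 = 4
RHS: x^3 + 17 x + 36 = 36^3 + 17*36 + 36 mod 43 = 4
LHS = RHS

Yes, on the curve


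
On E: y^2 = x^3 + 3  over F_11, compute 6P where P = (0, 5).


k = 6 = 110_2 (binary, LSB first: 011)
Double-and-add from P = (0, 5):
  bit 0 = 0: acc unchanged = O
  bit 1 = 1: acc = O + (0, 6) = (0, 6)
  bit 2 = 1: acc = (0, 6) + (0, 5) = O

6P = O


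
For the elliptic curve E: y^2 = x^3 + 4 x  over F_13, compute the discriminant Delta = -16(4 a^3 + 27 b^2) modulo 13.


4 a^3 + 27 b^2 = 4*4^3 + 27*0^2 = 256 + 0 = 256
Delta = -16 * (256) = -4096
Delta mod 13 = 12

Delta = 12 (mod 13)


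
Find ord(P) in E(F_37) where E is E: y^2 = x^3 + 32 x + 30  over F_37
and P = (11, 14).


Compute successive multiples of P until we hit O:
  1P = (11, 14)
  2P = (25, 29)
  3P = (8, 13)
  4P = (14, 22)
  5P = (15, 0)
  6P = (14, 15)
  7P = (8, 24)
  8P = (25, 8)
  ... (continuing to 10P)
  10P = O

ord(P) = 10


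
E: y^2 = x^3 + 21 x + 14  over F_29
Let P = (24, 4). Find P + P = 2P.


Doubling: s = (3 x1^2 + a) / (2 y1)
s = (3*24^2 + 21) / (2*4) mod 29 = 12
x3 = s^2 - 2 x1 mod 29 = 12^2 - 2*24 = 9
y3 = s (x1 - x3) - y1 mod 29 = 12 * (24 - 9) - 4 = 2

2P = (9, 2)


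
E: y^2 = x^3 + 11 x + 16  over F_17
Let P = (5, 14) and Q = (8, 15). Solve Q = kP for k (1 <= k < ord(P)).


Enumerate multiples of P until we hit Q = (8, 15):
  1P = (5, 14)
  2P = (16, 2)
  3P = (0, 13)
  4P = (10, 2)
  5P = (3, 5)
  6P = (8, 15)
Match found at i = 6.

k = 6


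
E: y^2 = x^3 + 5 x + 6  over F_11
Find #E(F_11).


For each x in F_11, count y with y^2 = x^3 + 5 x + 6 mod 11:
  x = 1: RHS = 1, y in [1, 10]  -> 2 point(s)
  x = 3: RHS = 4, y in [2, 9]  -> 2 point(s)
  x = 10: RHS = 0, y in [0]  -> 1 point(s)
Affine points: 5. Add the point at infinity: total = 6.

#E(F_11) = 6


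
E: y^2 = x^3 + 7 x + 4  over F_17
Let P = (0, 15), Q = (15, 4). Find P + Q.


P != Q, so use the chord formula.
s = (y2 - y1) / (x2 - x1) = (6) / (15) mod 17 = 14
x3 = s^2 - x1 - x2 mod 17 = 14^2 - 0 - 15 = 11
y3 = s (x1 - x3) - y1 mod 17 = 14 * (0 - 11) - 15 = 1

P + Q = (11, 1)


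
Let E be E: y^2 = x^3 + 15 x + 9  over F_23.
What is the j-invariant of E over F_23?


Delta = -16(4 a^3 + 27 b^2) mod 23 = 7
-1728 * (4 a)^3 = -1728 * (4*15)^3 mod 23 = 2
j = 2 * 7^(-1) mod 23 = 20

j = 20 (mod 23)
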